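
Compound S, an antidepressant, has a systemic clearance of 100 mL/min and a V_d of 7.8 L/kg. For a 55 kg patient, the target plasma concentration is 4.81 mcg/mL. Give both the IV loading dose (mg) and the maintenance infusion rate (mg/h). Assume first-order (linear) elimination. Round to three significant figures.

Vd(total) = 55 kg × 7.8 L/kg = 429.0 L
LD = Vd · C_target = 429.0 × 4.81 = 2063 mg
CL = 100 mL/min × 60/1000 = 6.000 L/h
Infusion rate = 6.000 L/h × 4.81 mg/L = 28.86 mg/h

(a) 2060 mg; (b) 28.9 mg/h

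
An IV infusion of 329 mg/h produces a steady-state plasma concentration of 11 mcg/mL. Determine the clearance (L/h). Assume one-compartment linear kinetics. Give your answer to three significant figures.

29.9 L/h

At steady state, infusion rate = CL × Css, so CL = rate / Css.
CL = 329 / 11 = 29.91 L/h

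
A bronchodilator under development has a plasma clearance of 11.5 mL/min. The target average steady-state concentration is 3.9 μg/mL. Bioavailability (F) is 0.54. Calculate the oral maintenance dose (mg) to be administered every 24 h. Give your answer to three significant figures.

Convert clearance: 11.5 mL/min × 60 min/h ÷ 1000 mL/L = 0.6900 L/h
D = CL × Css × τ / F = 0.6900 × 3.9 × 24 / 0.54 = 119.6 mg

120 mg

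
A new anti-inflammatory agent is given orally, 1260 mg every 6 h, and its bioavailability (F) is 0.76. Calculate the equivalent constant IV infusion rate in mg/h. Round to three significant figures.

Equivalent systemic input: infusion rate = F·D/τ.
Rate = 0.76 × 1260 / 6 = 159.6 mg/h

160 mg/h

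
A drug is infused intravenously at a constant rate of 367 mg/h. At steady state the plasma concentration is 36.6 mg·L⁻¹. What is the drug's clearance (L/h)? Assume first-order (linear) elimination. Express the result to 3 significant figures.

10.0 L/h

At steady state, infusion rate = CL × Css, so CL = rate / Css.
CL = 367 / 36.6 = 10.03 L/h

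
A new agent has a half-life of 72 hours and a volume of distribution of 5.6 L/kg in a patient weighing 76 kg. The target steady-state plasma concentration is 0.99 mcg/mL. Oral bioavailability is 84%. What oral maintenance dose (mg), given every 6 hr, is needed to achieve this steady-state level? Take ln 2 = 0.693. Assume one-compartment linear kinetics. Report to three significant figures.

29.0 mg

Vd = 5.6 L/kg × 76 kg = 425.6 L
CL = ln 2 · Vd / t½ = 0.693 × 425.6 / 72 = 4.096 L/h
D = CL × Css × τ / F = 4.096 × 0.99 × 6 / 0.84 = 28.96 mg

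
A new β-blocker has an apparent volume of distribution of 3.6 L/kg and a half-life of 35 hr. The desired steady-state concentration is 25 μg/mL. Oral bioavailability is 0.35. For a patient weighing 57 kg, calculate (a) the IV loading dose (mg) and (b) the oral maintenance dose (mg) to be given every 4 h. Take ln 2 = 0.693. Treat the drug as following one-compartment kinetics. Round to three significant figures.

Total Vd = 3.6 × 57 = 205.2 L
LD = Vd × C = 205.2 × 25 = 5130 mg
CL = 0.693 × Vd / t½ = 0.693 × 205.2 / 35 = 4.063 L/h
D = CL × Css × τ / F = 4.063 × 25 × 4 / 0.35 = 1161 mg

(a) 5130 mg; (b) 1160 mg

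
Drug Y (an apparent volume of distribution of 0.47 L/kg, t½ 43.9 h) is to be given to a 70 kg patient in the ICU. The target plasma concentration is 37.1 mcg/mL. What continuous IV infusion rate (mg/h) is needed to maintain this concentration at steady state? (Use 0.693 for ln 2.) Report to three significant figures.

19.3 mg/h

Total Vd = 0.47 × 70 = 32.90 L
CL = 0.693 × Vd / t½ = 0.693 × 32.90 / 43.9 = 0.5194 L/h
Infusion rate = CL × Css = 0.5194 × 37.1 = 19.27 mg/h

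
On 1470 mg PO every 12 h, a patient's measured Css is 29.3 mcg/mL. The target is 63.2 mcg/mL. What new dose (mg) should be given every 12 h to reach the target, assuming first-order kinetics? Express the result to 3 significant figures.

3170 mg

For first-order elimination, Css ∝ F·D/(CL·τ); F and CL are unchanged, so Css ∝ D/τ.
D₂ = D₁ × (Css,target / Css,current) = 1470 × 63.2/29.3 = 3171 mg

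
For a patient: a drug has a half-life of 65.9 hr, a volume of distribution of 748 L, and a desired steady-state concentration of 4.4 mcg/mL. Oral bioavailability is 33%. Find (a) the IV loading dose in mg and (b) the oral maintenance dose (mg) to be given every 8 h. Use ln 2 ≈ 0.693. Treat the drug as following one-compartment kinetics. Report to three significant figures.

LD = Vd × C = 748.0 × 4.4 = 3291 mg
CL = 0.693 × Vd / t½ = 0.693 × 748.0 / 65.9 = 7.866 L/h
D = CL × Css × τ / F = 7.866 × 4.4 × 8 / 0.33 = 839.0 mg

(a) 3290 mg; (b) 839 mg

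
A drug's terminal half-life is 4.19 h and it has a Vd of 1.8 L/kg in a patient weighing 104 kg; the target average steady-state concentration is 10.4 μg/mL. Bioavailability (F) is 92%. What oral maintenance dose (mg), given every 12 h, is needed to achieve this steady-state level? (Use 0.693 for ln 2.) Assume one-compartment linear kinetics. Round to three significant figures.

4200 mg

Vd = 1.8 L/kg × 104 kg = 187.2 L
CL = ln 2 · Vd / t½ = 0.693 × 187.2 / 4.19 = 30.96 L/h
D = CL × Css × τ / F = 30.96 × 10.4 × 12 / 0.92 = 4200 mg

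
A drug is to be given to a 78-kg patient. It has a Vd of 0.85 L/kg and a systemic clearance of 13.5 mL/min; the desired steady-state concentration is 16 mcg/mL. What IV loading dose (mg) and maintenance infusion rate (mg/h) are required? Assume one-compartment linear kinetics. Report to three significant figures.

(a) 1060 mg; (b) 13.0 mg/h

Vd(total) = 78 kg × 0.85 L/kg = 66.30 L
Loading: fill Vd to C_target → 66.30 L × 16 mg/L = 1061 mg
CL = 13.5 mL/min × 60/1000 = 0.8100 L/h
Infusion rate = 0.8100 L/h × 16 mg/L = 12.96 mg/h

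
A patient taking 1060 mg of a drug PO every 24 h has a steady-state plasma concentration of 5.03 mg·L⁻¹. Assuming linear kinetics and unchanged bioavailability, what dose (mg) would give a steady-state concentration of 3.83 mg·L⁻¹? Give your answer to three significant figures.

With linear kinetics, Css is proportional to dose rate (D/τ) at fixed clearance.
D₂ = D₁ × (Css,target / Css,current) = 1060 × 3.83/5.03 = 807.1 mg

807 mg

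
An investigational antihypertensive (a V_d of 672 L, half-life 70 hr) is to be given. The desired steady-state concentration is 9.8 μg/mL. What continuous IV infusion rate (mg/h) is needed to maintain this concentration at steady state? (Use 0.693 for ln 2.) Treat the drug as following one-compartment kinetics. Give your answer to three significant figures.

65.2 mg/h

CL = 0.693 × Vd / t½ = 0.693 × 672.0 / 70 = 6.653 L/h
Infusion rate = CL × Css = 6.653 × 9.8 = 65.20 mg/h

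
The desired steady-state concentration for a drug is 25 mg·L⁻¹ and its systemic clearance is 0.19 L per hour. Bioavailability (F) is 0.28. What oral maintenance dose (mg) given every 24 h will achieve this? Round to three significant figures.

D = CL × Css × τ / F = 0.1900 × 25 × 24 / 0.28 = 407.1 mg

407 mg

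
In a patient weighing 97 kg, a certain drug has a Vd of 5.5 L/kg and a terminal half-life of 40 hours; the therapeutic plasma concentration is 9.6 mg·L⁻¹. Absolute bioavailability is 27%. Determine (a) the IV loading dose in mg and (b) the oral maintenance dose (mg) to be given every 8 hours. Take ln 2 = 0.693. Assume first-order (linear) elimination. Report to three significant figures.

Total Vd = 5.5 × 97 = 533.5 L
LD = Vd × C = 533.5 × 9.6 = 5122 mg
CL = 0.693 × Vd / t½ = 0.693 × 533.5 / 40 = 9.243 L/h
D = CL × Css × τ / F = 9.243 × 9.6 × 8 / 0.27 = 2629 mg

(a) 5120 mg; (b) 2630 mg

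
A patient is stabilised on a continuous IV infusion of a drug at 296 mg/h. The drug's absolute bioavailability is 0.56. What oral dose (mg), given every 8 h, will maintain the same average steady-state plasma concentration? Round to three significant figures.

To maintain the same Css, the systemic dosing rate must be unchanged: F·D/τ = infusion rate.
D = rate × τ / F = 296 × 8 / 0.56 = 4229 mg

4230 mg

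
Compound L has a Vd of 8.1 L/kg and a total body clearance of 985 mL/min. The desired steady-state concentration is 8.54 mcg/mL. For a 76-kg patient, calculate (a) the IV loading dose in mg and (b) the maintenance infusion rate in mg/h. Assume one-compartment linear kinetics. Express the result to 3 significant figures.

Total Vd = 8.1 × 76 = 615.6 L
LD = Vd · C_target = 615.6 × 8.54 = 5257 mg
CL = 985 mL/min × 60/1000 = 59.10 L/h
Maintenance infusion rate = CL × Css = 59.10 × 8.54 = 504.7 mg/h

(a) 5260 mg; (b) 505 mg/h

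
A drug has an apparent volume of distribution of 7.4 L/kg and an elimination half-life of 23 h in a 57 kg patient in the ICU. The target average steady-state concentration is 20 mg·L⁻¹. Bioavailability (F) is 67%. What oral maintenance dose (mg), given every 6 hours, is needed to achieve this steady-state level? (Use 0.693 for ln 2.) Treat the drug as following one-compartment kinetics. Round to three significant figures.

2280 mg

Vd(total) = 57 kg × 7.4 L/kg = 421.8 L
CL = 0.693 × Vd / t½ = 0.693 × 421.8 / 23 = 12.71 L/h
D = CL × Css × τ / F = 12.71 × 20 × 6 / 0.67 = 2276 mg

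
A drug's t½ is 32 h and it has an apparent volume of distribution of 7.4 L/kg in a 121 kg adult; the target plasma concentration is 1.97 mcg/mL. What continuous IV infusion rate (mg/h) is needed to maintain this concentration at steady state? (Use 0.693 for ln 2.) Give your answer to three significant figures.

Vd = 7.4 L/kg × 121 kg = 895.4 L
CL = 0.693 × Vd / t½ = 0.693 × 895.4 / 32 = 19.39 L/h
Infusion rate = CL × Css = 19.39 × 1.97 = 38.20 mg/h

38.2 mg/h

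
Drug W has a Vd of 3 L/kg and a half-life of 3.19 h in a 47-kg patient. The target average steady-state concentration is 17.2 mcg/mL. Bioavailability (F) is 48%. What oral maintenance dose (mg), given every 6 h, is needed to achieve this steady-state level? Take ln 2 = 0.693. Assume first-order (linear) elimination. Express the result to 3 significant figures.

6590 mg

Vd = 3 L/kg × 47 kg = 141.0 L
CL = ln 2 · Vd / t½ = 0.693 × 141.0 / 3.19 = 30.63 L/h
D = CL × Css × τ / F = 30.63 × 17.2 × 6 / 0.48 = 6585 mg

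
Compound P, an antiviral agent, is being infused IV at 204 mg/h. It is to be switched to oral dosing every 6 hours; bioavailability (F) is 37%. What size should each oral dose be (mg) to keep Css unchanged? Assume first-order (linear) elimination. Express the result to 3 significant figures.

3310 mg

To maintain the same Css, the systemic dosing rate must be unchanged: F·D/τ = infusion rate.
D = rate × τ / F = 204 × 6 / 0.37 = 3308 mg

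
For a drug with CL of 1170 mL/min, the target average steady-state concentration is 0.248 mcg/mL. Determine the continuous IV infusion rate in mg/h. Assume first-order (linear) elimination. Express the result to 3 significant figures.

17.4 mg/h

CL = 1170 mL/min = 1170 × 0.06 = 70.20 L/h
At steady state, infusion rate equals elimination rate: rate in = CL × Css.
Infusion rate = CL · Css = 70.20 L/h × 0.248 mg/L = 17.41 mg/h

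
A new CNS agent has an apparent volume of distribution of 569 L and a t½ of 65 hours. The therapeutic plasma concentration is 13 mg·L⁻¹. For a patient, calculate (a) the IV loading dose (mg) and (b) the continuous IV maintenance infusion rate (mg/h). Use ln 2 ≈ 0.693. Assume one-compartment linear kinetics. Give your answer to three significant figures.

(a) 7400 mg; (b) 78.9 mg/h

LD = Vd × C = 569.0 × 13 = 7397 mg
CL = 0.693 × Vd / t½ = 0.693 × 569.0 / 65 = 6.066 L/h
Infusion rate = CL × Css = 6.066 × 13 = 78.86 mg/h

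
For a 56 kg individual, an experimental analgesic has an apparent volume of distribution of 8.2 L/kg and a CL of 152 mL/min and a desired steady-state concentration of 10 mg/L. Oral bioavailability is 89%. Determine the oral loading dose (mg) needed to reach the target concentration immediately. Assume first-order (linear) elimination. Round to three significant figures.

5160 mg

Vd(total) = 56 kg × 8.2 L/kg = 459.2 L
LD = Vd × C / F = 459.2 × 10.00 / 0.89 = 5160 mg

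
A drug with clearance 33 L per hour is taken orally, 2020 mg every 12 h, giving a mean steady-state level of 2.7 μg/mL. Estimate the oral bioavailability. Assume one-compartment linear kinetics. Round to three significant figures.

F·D/τ = CL·Css at steady state → F = CL·Css·τ / D.
F = 33 × 2.7 × 12 / 2020 = 0.529

0.529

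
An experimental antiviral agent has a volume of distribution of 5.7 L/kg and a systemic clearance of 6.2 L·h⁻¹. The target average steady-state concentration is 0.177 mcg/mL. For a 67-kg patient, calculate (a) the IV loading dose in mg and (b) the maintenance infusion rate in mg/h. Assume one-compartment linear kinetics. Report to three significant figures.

(a) 67.6 mg; (b) 1.10 mg/h

Total Vd = 5.7 × 67 = 381.9 L
LD = Vd · C_target = 381.9 × 0.177 = 67.60 mg
Infusion rate = 6.200 L/h × 0.177 mg/L = 1.097 mg/h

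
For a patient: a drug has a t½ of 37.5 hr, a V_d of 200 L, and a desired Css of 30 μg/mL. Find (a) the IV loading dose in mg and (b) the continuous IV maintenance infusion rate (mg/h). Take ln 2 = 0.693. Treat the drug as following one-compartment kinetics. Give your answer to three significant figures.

LD = Vd × C = 200.0 × 30 = 6000 mg
CL = 0.693 × Vd / t½ = 0.693 × 200.0 / 37.5 = 3.696 L/h
Infusion rate = CL × Css = 3.696 × 30 = 110.9 mg/h

(a) 6000 mg; (b) 111 mg/h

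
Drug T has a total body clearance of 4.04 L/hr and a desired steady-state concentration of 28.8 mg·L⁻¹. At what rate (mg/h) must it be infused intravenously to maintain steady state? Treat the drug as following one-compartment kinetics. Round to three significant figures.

116 mg/h

At steady state, infusion rate equals elimination rate: rate in = CL × Css.
R₀ = 4.040 × 28.8 = 116.4 mg/h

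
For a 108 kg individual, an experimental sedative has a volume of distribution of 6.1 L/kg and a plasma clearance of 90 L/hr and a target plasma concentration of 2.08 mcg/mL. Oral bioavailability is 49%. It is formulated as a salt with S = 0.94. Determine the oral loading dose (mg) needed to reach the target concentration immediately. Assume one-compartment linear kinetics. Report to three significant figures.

2980 mg

Vd = 6.1 L/kg × 108 kg = 658.8 L
Loading dose depends on Vd (not clearance): it fills the distribution volume.
LD = Vd × C / F / S = 658.8 × 2.080 / 0.49 / 0.94 = 2975 mg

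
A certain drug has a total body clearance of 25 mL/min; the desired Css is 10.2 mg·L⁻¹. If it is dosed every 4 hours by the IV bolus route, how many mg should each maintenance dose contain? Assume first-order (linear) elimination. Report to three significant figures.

CL = 25 mL/min × 60/1000 = 1.500 L/h
D = CL × Css × τ = 1.500 × 10.2 × 4 = 61.20 mg

61.2 mg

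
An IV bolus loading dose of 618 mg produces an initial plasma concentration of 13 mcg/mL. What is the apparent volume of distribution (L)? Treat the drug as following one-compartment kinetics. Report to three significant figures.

47.5 L

Immediately after an IV bolus, C₀ = Dose / Vd, so Vd = Dose / C₀.
Vd = 618 / 13 = 47.54 L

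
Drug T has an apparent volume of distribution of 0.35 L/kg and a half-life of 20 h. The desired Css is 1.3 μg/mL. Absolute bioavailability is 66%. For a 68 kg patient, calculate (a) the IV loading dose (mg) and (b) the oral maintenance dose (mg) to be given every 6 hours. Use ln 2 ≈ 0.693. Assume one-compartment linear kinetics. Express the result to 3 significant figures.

(a) 30.9 mg; (b) 9.75 mg

Total Vd = 0.35 × 68 = 23.80 L
LD = Vd × C = 23.80 × 1.3 = 30.94 mg
CL = 0.693 × Vd / t½ = 0.693 × 23.80 / 20 = 0.8247 L/h
D = CL × Css × τ / F = 0.8247 × 1.3 × 6 / 0.66 = 9.746 mg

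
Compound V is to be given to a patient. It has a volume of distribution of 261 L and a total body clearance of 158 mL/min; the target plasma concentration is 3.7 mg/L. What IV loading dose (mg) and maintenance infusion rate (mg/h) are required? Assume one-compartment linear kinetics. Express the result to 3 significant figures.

(a) 966 mg; (b) 35.1 mg/h

Loading dose = Vd × C = 261.0 × 3.7 = 965.7 mg
Convert clearance: 158 mL/min × 60 min/h ÷ 1000 mL/L = 9.480 L/h
Maintenance infusion rate = CL × Css = 9.480 × 3.7 = 35.08 mg/h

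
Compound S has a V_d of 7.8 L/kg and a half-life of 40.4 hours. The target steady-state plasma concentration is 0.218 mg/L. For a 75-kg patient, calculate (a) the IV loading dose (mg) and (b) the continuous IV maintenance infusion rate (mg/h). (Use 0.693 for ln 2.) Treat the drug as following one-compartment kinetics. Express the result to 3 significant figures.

(a) 128 mg; (b) 2.19 mg/h

Total Vd = 7.8 × 75 = 585.0 L
LD = Vd × C = 585.0 × 0.218 = 127.5 mg
CL = 0.693 × Vd / t½ = 0.693 × 585.0 / 40.4 = 10.03 L/h
Infusion rate = CL × Css = 10.03 × 0.218 = 2.187 mg/h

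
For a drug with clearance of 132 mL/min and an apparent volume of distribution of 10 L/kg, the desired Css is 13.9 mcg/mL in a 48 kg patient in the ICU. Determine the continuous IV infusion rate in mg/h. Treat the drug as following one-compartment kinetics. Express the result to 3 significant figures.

Convert clearance: 132 mL/min × 60 min/h ÷ 1000 mL/L = 7.920 L/h
At steady state, infusion rate equals elimination rate: rate in = CL × Css.
R₀ = 7.920 × 13.9 = 110.1 mg/h

110 mg/h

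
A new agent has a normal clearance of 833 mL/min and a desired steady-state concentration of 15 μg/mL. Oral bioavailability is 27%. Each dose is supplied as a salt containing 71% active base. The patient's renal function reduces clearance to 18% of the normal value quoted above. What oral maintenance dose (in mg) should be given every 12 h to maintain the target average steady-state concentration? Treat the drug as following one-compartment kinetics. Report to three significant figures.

8450 mg

CL = 833 mL/min = 833 × 0.06 = 49.98 L/h
Patient clearance = 0.18 × 49.98 = 8.996 L/h
D = CL × Css × τ / F / S = 8.996 × 15 × 12 / 0.27 / 0.71 = 8447 mg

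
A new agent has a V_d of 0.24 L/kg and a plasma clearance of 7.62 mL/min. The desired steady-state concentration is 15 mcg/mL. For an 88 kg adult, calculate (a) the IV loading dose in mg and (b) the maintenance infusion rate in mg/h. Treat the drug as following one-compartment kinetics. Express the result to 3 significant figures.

(a) 317 mg; (b) 6.86 mg/h

Total Vd = 0.24 × 88 = 21.12 L
LD = Vd · C_target = 21.12 × 15 = 316.8 mg
CL = 7.62 mL/min × 60/1000 = 0.4572 L/h
Infusion rate = 0.4572 L/h × 15 mg/L = 6.858 mg/h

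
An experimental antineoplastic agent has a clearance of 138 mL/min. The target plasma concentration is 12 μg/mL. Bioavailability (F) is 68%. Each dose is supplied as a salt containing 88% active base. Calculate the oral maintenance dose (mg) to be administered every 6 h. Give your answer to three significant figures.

996 mg

Convert clearance: 138 mL/min × 60 min/h ÷ 1000 mL/L = 8.280 L/h
D = CL × Css × τ / F / S = 8.280 × 12 × 6 / 0.68 / 0.88 = 996.3 mg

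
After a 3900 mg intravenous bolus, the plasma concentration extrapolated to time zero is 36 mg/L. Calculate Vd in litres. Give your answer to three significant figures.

Immediately after an IV bolus, C₀ = Dose / Vd, so Vd = Dose / C₀.
Vd = 3900 / 36 = 108.3 L

108 L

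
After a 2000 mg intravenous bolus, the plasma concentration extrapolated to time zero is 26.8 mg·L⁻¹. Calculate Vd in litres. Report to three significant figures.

Immediately after an IV bolus, C₀ = Dose / Vd, so Vd = Dose / C₀.
Vd = 2000 / 26.8 = 74.63 L

74.6 L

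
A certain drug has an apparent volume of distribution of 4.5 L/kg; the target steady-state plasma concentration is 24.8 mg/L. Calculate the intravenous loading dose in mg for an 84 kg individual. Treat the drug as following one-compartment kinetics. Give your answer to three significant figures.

Vd = 4.5 L/kg × 84 kg = 378.0 L
LD = Vd × C = 378.0 × 24.80 = 9374 mg

9370 mg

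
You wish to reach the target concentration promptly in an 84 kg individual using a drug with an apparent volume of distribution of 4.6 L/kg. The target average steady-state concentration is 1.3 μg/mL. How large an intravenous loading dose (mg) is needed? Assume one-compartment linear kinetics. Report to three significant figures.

502 mg

Total Vd = 4.6 × 84 = 386.4 L
The loading dose fills Vd to the target concentration.
LD = Vd × C = 386.4 × 1.300 = 502.3 mg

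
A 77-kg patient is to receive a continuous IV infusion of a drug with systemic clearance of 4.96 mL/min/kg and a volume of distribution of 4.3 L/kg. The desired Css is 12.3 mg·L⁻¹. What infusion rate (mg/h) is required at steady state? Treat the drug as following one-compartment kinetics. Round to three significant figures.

CL = 4.96 mL/min/kg × 77 kg = 381.9 mL/min = 381.9 × 60/1000 = 22.91 L/h
Infusion rate = CL · Css = 22.91 L/h × 12.3 mg/L = 281.8 mg/h

282 mg/h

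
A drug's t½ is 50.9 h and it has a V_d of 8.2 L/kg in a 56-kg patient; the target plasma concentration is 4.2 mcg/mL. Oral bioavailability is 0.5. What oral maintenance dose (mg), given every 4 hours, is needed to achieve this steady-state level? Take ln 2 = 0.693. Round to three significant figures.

Vd(total) = 56 kg × 8.2 L/kg = 459.2 L
CL = 0.693 × Vd / t½ = 0.693 × 459.2 / 50.9 = 6.252 L/h
D = CL × Css × τ / F = 6.252 × 4.2 × 4 / 0.5 = 210.1 mg

210 mg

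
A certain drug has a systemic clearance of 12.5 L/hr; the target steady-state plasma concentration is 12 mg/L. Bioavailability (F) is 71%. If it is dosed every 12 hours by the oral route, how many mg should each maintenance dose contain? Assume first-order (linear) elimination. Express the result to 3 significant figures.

D = CL × Css × τ / F = 12.50 × 12 × 12 / 0.71 = 2535 mg

2540 mg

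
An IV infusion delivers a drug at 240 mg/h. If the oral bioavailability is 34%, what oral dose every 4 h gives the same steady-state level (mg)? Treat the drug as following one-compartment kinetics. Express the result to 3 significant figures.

2820 mg

To maintain the same Css, the systemic dosing rate must be unchanged: F·D/τ = infusion rate.
D = rate × τ / F = 240 × 4 / 0.34 = 2824 mg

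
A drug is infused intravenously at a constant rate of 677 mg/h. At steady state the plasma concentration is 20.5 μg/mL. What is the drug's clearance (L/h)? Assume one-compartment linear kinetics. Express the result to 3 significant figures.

At steady state, infusion rate = CL × Css, so CL = rate / Css.
CL = 677 / 20.5 = 33.02 L/h

33.0 L/h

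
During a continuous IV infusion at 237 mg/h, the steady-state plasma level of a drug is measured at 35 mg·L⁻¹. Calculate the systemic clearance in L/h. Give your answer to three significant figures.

6.77 L/h

At steady state, infusion rate = CL × Css, so CL = rate / Css.
CL = 237 / 35 = 6.771 L/h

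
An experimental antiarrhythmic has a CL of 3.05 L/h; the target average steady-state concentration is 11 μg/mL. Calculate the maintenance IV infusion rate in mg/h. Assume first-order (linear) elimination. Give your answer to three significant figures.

33.6 mg/h

At steady state, infusion rate equals elimination rate: rate in = CL × Css.
R₀ = 3.050 × 11 = 33.55 mg/h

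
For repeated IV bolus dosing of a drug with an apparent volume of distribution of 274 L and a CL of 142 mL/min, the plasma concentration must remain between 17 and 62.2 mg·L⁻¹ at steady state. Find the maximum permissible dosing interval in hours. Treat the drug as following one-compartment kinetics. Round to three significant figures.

41.7 h

CL = 142 mL/min = 142 × 0.06 = 8.520 L/h
k = CL / Vd = 8.520 / 274.0 = 0.03109 h⁻¹
Between IV bolus doses, concentration decays as C = C₀·e^(−kτ), so C_peak/C_trough = e^(kτ).
τ_max = ln(C_peak/C_trough) / k = ln(62.2/17) / 0.03109 = 1.297 / 0.03109 = 41.72 h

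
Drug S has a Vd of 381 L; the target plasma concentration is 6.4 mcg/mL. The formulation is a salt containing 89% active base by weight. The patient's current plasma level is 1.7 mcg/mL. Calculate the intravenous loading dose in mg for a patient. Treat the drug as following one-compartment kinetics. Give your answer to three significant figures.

The loading dose fills Vd to the target concentration.
Concentration deficit ΔC = 6.4 − 1.7 = 4.700 mg/L
LD = Vd × ΔC / S = 381.0 × 4.700 / 0.89 = 2012 mg

2010 mg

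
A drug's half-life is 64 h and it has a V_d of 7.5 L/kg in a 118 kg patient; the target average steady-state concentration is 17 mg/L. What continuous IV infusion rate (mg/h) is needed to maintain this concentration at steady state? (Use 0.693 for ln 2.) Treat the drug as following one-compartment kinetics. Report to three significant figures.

163 mg/h

Vd(total) = 118 kg × 7.5 L/kg = 885.0 L
CL = ln 2 · Vd / t½ = 0.693 × 885.0 / 64 = 9.583 L/h
Infusion rate = CL × Css = 9.583 × 17 = 162.9 mg/h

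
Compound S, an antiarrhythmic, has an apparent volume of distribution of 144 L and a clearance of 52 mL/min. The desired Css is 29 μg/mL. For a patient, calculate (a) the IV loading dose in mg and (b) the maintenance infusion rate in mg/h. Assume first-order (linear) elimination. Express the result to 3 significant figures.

Loading: fill Vd to C_target → 144.0 L × 29 mg/L = 4176 mg
CL = 52 mL/min × 60/1000 = 3.120 L/h
Maintenance infusion rate = CL × Css = 3.120 × 29 = 90.48 mg/h

(a) 4180 mg; (b) 90.5 mg/h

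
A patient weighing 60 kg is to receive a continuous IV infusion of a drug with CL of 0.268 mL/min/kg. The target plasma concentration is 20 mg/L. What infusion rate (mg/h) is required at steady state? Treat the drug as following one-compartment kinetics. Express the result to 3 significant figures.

CL = 0.268 mL/min/kg × 60 kg = 16.08 mL/min = 16.08 × 60/1000 = 0.9648 L/h
At steady state, infusion rate equals elimination rate: rate in = CL × Css.
Infusion rate = CL · Css = 0.9648 L/h × 20 mg/L = 19.30 mg/h

19.3 mg/h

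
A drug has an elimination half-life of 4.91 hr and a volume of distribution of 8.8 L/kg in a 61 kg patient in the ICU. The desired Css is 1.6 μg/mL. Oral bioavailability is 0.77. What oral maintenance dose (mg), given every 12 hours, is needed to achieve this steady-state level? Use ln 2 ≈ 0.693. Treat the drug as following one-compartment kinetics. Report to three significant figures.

1890 mg

Vd(total) = 61 kg × 8.8 L/kg = 536.8 L
CL = 0.693 × Vd / t½ = 0.693 × 536.8 / 4.91 = 75.76 L/h
D = CL × Css × τ / F = 75.76 × 1.6 × 12 / 0.77 = 1889 mg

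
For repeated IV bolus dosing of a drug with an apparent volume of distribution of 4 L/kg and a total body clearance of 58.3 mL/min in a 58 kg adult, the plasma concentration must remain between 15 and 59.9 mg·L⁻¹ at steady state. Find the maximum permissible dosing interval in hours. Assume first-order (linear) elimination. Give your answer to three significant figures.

Vd = 4 L/kg × 58 kg = 232.0 L
CL = 58.3 mL/min × 60/1000 = 3.498 L/h
k = CL / Vd = 3.498 / 232.0 = 0.01508 h⁻¹
Between IV bolus doses, concentration decays as C = C₀·e^(−kτ), so C_peak/C_trough = e^(kτ).
τ_max = ln(C_peak/C_trough) / k = ln(59.9/15) / 0.01508 = 1.385 / 0.01508 = 91.84 h

91.8 h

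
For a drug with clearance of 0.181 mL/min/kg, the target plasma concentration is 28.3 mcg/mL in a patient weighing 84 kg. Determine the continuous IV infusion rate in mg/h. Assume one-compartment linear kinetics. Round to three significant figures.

25.8 mg/h

CL = 0.181 mL/min/kg × 84 kg = 15.20 mL/min = 15.20 × 60/1000 = 0.9120 L/h
At steady state, infusion rate equals elimination rate: rate in = CL × Css.
Rate = CL × Css = 0.9120 × 28.3 = 25.81 mg/h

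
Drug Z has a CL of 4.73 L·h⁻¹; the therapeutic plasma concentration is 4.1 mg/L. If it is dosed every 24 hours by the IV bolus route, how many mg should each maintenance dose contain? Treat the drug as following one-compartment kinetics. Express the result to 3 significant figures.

465 mg

D = CL × Css × τ = 4.730 × 4.1 × 24 = 465.4 mg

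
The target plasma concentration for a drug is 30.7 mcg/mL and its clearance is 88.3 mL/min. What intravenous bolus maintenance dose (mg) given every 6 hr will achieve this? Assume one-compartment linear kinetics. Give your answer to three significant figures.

CL = 88.3 mL/min × 60/1000 = 5.298 L/h
D = CL × Css × τ = 5.298 × 30.7 × 6 = 975.9 mg

976 mg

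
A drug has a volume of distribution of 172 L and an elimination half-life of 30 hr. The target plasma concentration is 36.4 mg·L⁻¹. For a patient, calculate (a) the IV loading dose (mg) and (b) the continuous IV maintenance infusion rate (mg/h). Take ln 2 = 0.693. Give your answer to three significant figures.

LD = Vd × C = 172.0 × 36.4 = 6261 mg
CL = 0.693 × Vd / t½ = 0.693 × 172.0 / 30 = 3.973 L/h
Infusion rate = CL × Css = 3.973 × 36.4 = 144.6 mg/h

(a) 6260 mg; (b) 145 mg/h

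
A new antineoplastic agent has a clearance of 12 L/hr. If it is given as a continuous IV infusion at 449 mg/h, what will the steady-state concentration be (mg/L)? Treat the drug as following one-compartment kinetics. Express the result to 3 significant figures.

Css = rate / CL = 449 / 12.00 = 37.42 mg/L

37.4 mg/L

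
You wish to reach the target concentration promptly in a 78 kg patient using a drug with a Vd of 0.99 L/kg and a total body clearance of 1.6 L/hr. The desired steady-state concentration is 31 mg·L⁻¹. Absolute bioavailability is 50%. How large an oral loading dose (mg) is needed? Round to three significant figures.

4790 mg

Total Vd = 0.99 × 78 = 77.22 L
LD = Vd × C / F = 77.22 × 31.00 / 0.5 = 4788 mg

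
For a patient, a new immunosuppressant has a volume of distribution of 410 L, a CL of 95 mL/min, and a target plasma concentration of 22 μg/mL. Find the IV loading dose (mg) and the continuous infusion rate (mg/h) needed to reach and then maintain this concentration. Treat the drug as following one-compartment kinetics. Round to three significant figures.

(a) 9020 mg; (b) 125 mg/h

Loading: fill Vd to C_target → 410.0 L × 22 mg/L = 9020 mg
CL = 95 mL/min × 60/1000 = 5.700 L/h
Maintenance infusion rate = CL × Css = 5.700 × 22 = 125.4 mg/h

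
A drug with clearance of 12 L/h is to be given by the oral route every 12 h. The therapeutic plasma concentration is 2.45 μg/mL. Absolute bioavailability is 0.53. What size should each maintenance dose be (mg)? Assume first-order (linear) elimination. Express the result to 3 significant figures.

666 mg

D = CL × Css × τ / F = 12.00 × 2.45 × 12 / 0.53 = 665.7 mg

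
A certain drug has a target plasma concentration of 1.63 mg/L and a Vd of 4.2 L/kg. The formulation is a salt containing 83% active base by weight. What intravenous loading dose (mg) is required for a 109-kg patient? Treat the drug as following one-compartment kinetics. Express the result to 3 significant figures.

Total Vd = 4.2 × 109 = 457.8 L
LD = Vd × C / S = 457.8 × 1.630 / 0.83 = 899.1 mg

899 mg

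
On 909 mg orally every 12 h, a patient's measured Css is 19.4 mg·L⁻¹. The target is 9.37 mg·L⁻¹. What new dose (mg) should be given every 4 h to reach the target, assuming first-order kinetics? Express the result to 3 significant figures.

For first-order elimination, Css ∝ F·D/(CL·τ); F and CL are unchanged, so Css ∝ D/τ.
D₂ = D₁ × (Css,target / Css,current) × (τ₂/τ₁) = 909 × (9.37/19.4) × (4/12) = 146.3 mg

146 mg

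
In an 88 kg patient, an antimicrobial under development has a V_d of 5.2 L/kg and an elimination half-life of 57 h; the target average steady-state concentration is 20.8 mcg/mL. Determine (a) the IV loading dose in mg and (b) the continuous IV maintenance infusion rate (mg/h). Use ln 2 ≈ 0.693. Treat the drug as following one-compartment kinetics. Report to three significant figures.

Vd(total) = 88 kg × 5.2 L/kg = 457.6 L
LD = Vd × C = 457.6 × 20.8 = 9518 mg
CL = 0.693 × Vd / t½ = 0.693 × 457.6 / 57 = 5.563 L/h
Infusion rate = CL × Css = 5.563 × 20.8 = 115.7 mg/h

(a) 9520 mg; (b) 116 mg/h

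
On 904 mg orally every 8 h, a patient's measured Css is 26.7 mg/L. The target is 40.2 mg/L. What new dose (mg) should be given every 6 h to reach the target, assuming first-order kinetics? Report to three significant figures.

With linear kinetics, Css is proportional to dose rate (D/τ) at fixed clearance.
D₂ = D₁ × (Css,target / Css,current) × (τ₂/τ₁) = 904 × (40.2/26.7) × (6/8) = 1021 mg

1020 mg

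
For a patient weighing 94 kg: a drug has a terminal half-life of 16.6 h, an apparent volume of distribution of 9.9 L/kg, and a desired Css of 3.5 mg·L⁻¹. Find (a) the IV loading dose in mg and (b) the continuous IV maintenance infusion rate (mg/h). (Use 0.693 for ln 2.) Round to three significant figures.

Vd(total) = 94 kg × 9.9 L/kg = 930.6 L
LD = Vd × C = 930.6 × 3.5 = 3257 mg
CL = 0.693 × Vd / t½ = 0.693 × 930.6 / 16.6 = 38.85 L/h
Infusion rate = CL × Css = 38.85 × 3.5 = 136.0 mg/h

(a) 3260 mg; (b) 136 mg/h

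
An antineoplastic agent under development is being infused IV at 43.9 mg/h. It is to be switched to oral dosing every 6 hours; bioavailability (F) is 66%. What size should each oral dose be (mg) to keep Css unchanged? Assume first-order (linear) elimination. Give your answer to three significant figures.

399 mg

To maintain the same Css, the systemic dosing rate must be unchanged: F·D/τ = infusion rate.
D = rate × τ / F = 43.9 × 6 / 0.66 = 399.1 mg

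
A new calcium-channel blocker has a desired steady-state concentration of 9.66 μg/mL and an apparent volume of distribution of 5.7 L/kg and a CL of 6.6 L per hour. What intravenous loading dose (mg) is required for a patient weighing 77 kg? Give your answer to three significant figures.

4240 mg

Vd(total) = 77 kg × 5.7 L/kg = 438.9 L
LD is governed by Vd — clearance does not enter the loading-dose calculation.
LD = Vd × C = 438.9 × 9.660 = 4240 mg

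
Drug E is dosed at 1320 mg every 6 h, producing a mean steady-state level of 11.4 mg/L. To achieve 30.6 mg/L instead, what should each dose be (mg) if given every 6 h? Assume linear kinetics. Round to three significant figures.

With linear kinetics, Css is proportional to dose rate (D/τ) at fixed clearance.
D₂ = D₁ × (Css,target / Css,current) = 1320 × 30.6/11.4 = 3543 mg

3540 mg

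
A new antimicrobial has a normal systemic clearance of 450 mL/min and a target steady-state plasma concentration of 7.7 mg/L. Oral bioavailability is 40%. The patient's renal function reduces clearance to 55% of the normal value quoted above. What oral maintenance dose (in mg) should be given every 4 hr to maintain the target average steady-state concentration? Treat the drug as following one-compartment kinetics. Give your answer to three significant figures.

CL = 450 mL/min = 450 × 0.06 = 27.00 L/h
Patient clearance = 0.55 × 27.00 = 14.85 L/h
At steady state, dose per interval replaces the amount cleared in that interval: F·D/τ = CL·Css.
D = CL × Css × τ / F = 14.85 × 7.7 × 4 / 0.4 = 1143 mg

1140 mg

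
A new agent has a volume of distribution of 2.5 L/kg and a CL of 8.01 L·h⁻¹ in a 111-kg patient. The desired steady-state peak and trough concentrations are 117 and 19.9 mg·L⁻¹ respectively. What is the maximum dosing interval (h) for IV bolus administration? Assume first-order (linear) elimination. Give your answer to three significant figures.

Vd = 2.5 L/kg × 111 kg = 277.5 L
k = CL / Vd = 8.010 / 277.5 = 0.02886 h⁻¹
Between IV bolus doses, concentration decays as C = C₀·e^(−kτ), so C_peak/C_trough = e^(kτ).
τ_max = ln(C_peak/C_trough) / k = ln(117/19.9) / 0.02886 = 1.771 / 0.02886 = 61.37 h

61.4 h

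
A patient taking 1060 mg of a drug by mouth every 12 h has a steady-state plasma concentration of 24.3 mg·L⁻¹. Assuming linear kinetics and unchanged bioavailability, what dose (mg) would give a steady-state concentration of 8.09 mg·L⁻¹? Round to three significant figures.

With linear kinetics, Css is proportional to dose rate (D/τ) at fixed clearance.
D₂ = D₁ × (Css,target / Css,current) = 1060 × 8.09/24.3 = 352.9 mg

353 mg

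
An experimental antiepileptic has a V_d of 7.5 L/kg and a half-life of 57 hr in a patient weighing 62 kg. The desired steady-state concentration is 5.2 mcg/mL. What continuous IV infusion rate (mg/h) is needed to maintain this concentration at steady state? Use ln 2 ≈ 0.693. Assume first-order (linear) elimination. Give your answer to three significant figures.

Total Vd = 7.5 × 62 = 465.0 L
CL = ln 2 · Vd / t½ = 0.693 × 465.0 / 57 = 5.653 L/h
Infusion rate = CL × Css = 5.653 × 5.2 = 29.40 mg/h

29.4 mg/h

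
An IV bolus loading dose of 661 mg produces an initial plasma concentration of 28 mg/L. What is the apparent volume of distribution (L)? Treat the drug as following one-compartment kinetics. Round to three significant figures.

Immediately after an IV bolus, C₀ = Dose / Vd, so Vd = Dose / C₀.
Vd = 661 / 28 = 23.61 L

23.6 L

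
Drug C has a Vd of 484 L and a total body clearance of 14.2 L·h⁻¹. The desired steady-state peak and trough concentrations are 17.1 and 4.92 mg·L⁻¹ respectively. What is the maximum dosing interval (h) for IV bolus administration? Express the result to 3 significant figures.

k = CL / Vd = 14.20 / 484.0 = 0.02934 h⁻¹
Between IV bolus doses, concentration decays as C = C₀·e^(−kτ), so C_peak/C_trough = e^(kτ).
τ_max = ln(C_peak/C_trough) / k = ln(17.1/4.92) / 0.02934 = 1.246 / 0.02934 = 42.47 h

42.5 h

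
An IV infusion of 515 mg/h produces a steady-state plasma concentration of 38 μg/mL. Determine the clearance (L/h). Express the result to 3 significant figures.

13.6 L/h

At steady state, infusion rate = CL × Css, so CL = rate / Css.
CL = 515 / 38 = 13.55 L/h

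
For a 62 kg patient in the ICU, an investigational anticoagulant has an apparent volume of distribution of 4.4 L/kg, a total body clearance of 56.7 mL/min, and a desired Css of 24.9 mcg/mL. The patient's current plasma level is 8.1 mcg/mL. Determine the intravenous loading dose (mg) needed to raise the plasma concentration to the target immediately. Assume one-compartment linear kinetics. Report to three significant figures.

4580 mg

Vd(total) = 62 kg × 4.4 L/kg = 272.8 L
Concentration deficit ΔC = 24.9 − 8.1 = 16.80 mg/L
LD = Vd × ΔC = 272.8 × 16.80 = 4583 mg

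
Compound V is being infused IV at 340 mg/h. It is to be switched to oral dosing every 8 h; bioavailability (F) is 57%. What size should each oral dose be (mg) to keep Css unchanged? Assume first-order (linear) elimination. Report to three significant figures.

4770 mg

To maintain the same Css, the systemic dosing rate must be unchanged: F·D/τ = infusion rate.
D = rate × τ / F = 340 × 8 / 0.57 = 4772 mg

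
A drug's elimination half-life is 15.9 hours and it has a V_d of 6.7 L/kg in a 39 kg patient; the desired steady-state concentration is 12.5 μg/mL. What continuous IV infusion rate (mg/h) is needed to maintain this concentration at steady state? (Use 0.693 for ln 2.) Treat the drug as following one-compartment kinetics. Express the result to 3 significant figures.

Vd = 6.7 L/kg × 39 kg = 261.3 L
k = 0.693/15.9 = 0.04358 h⁻¹, so CL = k·Vd = 0.04358 × 261.3 = 11.39 L/h
Infusion rate = CL × Css = 11.39 × 12.5 = 142.4 mg/h

142 mg/h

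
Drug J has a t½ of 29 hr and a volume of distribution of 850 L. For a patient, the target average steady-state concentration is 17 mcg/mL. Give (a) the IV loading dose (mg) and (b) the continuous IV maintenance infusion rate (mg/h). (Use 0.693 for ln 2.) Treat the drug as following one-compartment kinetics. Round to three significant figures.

LD = Vd × C = 850.0 × 17 = 14450 mg
CL = 0.693 × Vd / t½ = 0.693 × 850.0 / 29 = 20.31 L/h
Infusion rate = CL × Css = 20.31 × 17 = 345.3 mg/h

(a) 14500 mg; (b) 345 mg/h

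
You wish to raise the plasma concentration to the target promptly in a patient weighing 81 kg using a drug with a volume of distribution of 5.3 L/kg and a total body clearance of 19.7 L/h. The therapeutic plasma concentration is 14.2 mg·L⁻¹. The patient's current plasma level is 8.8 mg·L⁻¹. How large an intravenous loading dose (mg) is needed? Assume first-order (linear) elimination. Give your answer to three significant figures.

Total Vd = 5.3 × 81 = 429.3 L
Loading dose depends on Vd (not clearance): it fills the distribution volume.
Concentration deficit ΔC = 14.2 − 8.8 = 5.400 mg/L
LD = Vd × ΔC = 429.3 × 5.400 = 2318 mg

2320 mg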